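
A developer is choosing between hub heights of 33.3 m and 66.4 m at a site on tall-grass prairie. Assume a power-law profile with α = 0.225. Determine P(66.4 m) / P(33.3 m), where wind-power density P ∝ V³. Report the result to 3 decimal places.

1.593

Speed ratio: V_B/V_A = (z_B/z_A)^α = (66.4/33.3)^0.225 = (1.9940)^0.225 = 1.16799
Power-density ratio: P_B/P_A = (V_B/V_A)³ = (1.16799)³ = 1.59336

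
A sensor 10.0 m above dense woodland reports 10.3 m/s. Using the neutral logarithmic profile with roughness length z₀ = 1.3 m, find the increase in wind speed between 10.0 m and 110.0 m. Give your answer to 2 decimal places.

12.11 m/s

Log law: V₂ = V₁ · ln(z₂/z₀)/ln(z₁/z₀) = 10.3 × 4.4381/2.0402 = 22.4057 m/s
ΔV = 22.4057 − 10.3 = 12.1057 m/s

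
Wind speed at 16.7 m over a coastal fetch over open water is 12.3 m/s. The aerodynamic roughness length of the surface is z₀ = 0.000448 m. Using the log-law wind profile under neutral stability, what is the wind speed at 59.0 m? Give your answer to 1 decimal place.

13.8 m/s

Log law: V(z) ∝ ln(z/z₀), so V₂/V₁ = ln(z₂/z₀) / ln(z₁/z₀).
ln(59.0/0.000448) = 11.7883, ln(16.7/0.000448) = 10.5261
V₂ = 12.3 × 11.7883/10.5261 = 12.3 × 1.1199 = 13.7748 m/s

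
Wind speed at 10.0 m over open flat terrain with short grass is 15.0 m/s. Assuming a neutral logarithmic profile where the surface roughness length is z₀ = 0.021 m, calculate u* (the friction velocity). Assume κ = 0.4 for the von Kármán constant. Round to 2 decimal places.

Log law: V(z) = (u*/κ) · ln(z/z₀) ⇒ u* = κ · V / ln(z/z₀)
u* = 0.4 × 15.0 / ln(10.0/0.021) = 0.4 × 15.0 / 6.1658
   = 6.0000 / 6.1658 = 0.9731 m/s

u* ≈ 0.97 m/s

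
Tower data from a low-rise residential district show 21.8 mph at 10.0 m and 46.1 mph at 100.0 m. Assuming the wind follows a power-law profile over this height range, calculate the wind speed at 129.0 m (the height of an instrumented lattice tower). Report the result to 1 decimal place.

50.1 mph

First find α: α = ln(V₂/V₁)/ln(z₂/z₁) = ln(46.1/21.8)/ln(100.0/10.0) = 0.74890/2.30259 = 0.3252
Extrapolate from 100.0 m to 129.0 m: V₃ = 46.1 × (129.0/100.0)^0.3252 = 46.1 × 1.0863 = 50.0806 mph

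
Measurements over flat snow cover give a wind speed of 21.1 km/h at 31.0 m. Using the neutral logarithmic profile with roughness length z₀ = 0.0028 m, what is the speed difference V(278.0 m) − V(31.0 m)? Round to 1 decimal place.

5.0 km/h

Log law: V₂ = V₁ · ln(z₂/z₀)/ln(z₁/z₀) = 21.1 × 11.5058/9.3121 = 26.0705 km/h
ΔV = 26.0705 − 21.1 = 4.9705 km/h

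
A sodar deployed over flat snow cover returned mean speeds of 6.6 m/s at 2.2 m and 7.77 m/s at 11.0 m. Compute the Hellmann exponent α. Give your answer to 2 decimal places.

Power law: V₂/V₁ = (z₂/z₁)^α ⇒ α = ln(V₂/V₁) / ln(z₂/z₁)
α = ln(7.77/6.6) / ln(11.0/2.2) = ln(1.1773) / ln(5.0000)
  = 0.16320 / 1.60944 = 0.10140

α ≈ 0.10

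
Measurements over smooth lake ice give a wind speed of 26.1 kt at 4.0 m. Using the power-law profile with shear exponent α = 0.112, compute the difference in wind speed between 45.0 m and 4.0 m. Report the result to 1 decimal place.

8.1 kt

Power law: V₂ = V₁ · (z₂/z₁)^α = 26.1 × (11.2500)^0.112 = 34.2271 kt
ΔV = 34.2271 − 26.1 = 8.1271 kt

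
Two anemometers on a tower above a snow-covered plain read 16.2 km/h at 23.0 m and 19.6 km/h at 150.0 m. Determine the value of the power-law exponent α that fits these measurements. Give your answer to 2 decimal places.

α ≈ 0.10

Power law: V₂/V₁ = (z₂/z₁)^α ⇒ α = ln(V₂/V₁) / ln(z₂/z₁)
α = ln(19.6/16.2) / ln(150.0/23.0) = ln(1.2099) / ln(6.5217)
  = 0.19052 / 1.87514 = 0.10160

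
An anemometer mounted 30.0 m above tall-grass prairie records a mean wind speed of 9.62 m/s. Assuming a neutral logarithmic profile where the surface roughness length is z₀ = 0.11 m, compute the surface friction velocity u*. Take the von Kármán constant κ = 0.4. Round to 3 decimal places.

u* ≈ 0.686 m/s

Log law: V(z) = (u*/κ) · ln(z/z₀) ⇒ u* = κ · V / ln(z/z₀)
u* = 0.4 × 9.62 / ln(30.0/0.11) = 0.4 × 9.62 / 5.6085
   = 3.8480 / 5.6085 = 0.6861 m/s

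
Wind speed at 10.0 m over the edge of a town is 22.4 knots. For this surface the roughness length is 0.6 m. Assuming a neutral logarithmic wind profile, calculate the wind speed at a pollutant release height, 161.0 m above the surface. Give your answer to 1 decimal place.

Log law: V(z) ∝ ln(z/z₀), so V₂/V₁ = ln(z₂/z₀) / ln(z₁/z₀).
ln(161.0/0.6) = 5.5922, ln(10.0/0.6) = 2.8134
V₂ = 22.4 × 5.5922/2.8134 = 22.4 × 1.9877 = 44.5246 knots

44.5 knots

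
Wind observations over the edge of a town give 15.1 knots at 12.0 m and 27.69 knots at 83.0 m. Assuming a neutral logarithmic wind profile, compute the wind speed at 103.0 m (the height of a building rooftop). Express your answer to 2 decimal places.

29.10 knots

Log law: V ∝ ln(z/z₀). From the pair, with r = V₁/V₂ = 0.54532,
ln z₀ = (ln z₁ − r·ln z₂)/(1 − r) = (2.4849 − 0.54532×4.4188)/0.45468 = 0.1654 → z₀ = 1.180 m
V₃ = V₁ · ln(z₃/z₀)/ln(z₁/z₀) = 15.1 × 4.4693/2.3195 = 29.0954 knots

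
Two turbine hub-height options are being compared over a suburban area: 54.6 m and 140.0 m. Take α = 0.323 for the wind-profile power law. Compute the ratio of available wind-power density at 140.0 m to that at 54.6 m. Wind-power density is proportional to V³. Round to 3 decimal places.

Speed ratio: V_B/V_A = (z_B/z_A)^α = (140.0/54.6)^0.323 = (2.5641)^0.323 = 1.35546
Power-density ratio: P_B/P_A = (V_B/V_A)³ = (1.35546)³ = 2.49034

2.490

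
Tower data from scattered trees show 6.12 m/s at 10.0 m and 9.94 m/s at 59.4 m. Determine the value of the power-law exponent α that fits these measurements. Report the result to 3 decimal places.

α ≈ 0.272

Power law: V₂/V₁ = (z₂/z₁)^α ⇒ α = ln(V₂/V₁) / ln(z₂/z₁)
α = ln(9.94/6.12) / ln(59.4/10.0) = ln(1.6242) / ln(5.9400)
  = 0.48500 / 1.78171 = 0.27221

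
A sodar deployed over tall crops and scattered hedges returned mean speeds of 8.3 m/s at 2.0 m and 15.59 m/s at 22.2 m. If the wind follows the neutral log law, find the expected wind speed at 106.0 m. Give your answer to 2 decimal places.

20.32 m/s

Log law: V ∝ ln(z/z₀). From the pair, with r = V₁/V₂ = 0.53239,
ln z₀ = (ln z₁ − r·ln z₂)/(1 − r) = (0.6931 − 0.53239×3.1001)/0.46761 = -2.0473 → z₀ = 0.1291 m
V₃ = V₁ · ln(z₃/z₀)/ln(z₁/z₀) = 8.3 × 6.7107/2.7404 = 20.3250 m/s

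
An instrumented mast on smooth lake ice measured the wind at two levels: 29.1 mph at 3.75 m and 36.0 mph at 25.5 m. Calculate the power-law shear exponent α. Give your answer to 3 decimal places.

Power law: V₂/V₁ = (z₂/z₁)^α ⇒ α = ln(V₂/V₁) / ln(z₂/z₁)
α = ln(36.0/29.1) / ln(25.5/3.75) = ln(1.2371) / ln(6.8000)
  = 0.21278 / 1.91692 = 0.11100

α ≈ 0.111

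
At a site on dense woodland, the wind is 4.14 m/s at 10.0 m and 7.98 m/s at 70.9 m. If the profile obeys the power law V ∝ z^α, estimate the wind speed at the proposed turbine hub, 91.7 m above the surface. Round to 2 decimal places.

8.70 m/s

First find α: α = ln(V₂/V₁)/ln(z₂/z₁) = ln(7.98/4.14)/ln(70.9/10.0) = 0.65624/1.95869 = 0.3350
Extrapolate from 70.9 m to 91.7 m: V₃ = 7.98 × (91.7/70.9)^0.3350 = 7.98 × 1.0900 = 8.6983 m/s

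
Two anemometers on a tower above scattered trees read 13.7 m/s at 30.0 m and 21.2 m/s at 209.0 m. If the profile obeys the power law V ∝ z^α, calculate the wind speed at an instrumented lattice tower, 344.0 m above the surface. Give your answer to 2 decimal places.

First find α: α = ln(V₂/V₁)/ln(z₂/z₁) = ln(21.2/13.7)/ln(209.0/30.0) = 0.43661/1.94114 = 0.2249
Extrapolate from 209.0 m to 344.0 m: V₃ = 21.2 × (344.0/209.0)^0.2249 = 21.2 × 1.1186 = 23.7144 m/s

23.71 m/s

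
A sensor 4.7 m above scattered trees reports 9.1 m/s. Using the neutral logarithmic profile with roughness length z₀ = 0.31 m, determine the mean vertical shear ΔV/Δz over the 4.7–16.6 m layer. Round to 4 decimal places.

0.3549 m/s/m

Log law: V₂ = V₁ · ln(z₂/z₀)/ln(z₁/z₀) = 9.1 × 3.9806/2.7187 = 13.3235 m/s
ΔV/Δz = (13.3235 − 9.1)/(16.6 − 4.7) = 4.2235/11.9000 = 0.35492 m/s/m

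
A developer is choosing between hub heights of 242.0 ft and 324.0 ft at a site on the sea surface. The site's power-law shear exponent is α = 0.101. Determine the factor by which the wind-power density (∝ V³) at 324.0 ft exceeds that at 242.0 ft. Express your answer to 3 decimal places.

Speed ratio: V_B/V_A = (z_B/z_A)^α = (324.0/242.0)^0.101 = (1.3388)^0.101 = 1.02991
Power-density ratio: P_B/P_A = (V_B/V_A)³ = (1.02991)³ = 1.09244

1.092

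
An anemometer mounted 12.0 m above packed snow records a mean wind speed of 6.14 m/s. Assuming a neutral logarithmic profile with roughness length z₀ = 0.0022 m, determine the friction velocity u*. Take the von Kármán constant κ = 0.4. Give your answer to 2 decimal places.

Log law: V(z) = (u*/κ) · ln(z/z₀) ⇒ u* = κ · V / ln(z/z₀)
u* = 0.4 × 6.14 / ln(12.0/0.0022) = 0.4 × 6.14 / 8.6042
   = 2.4560 / 8.6042 = 0.2854 m/s

u* ≈ 0.29 m/s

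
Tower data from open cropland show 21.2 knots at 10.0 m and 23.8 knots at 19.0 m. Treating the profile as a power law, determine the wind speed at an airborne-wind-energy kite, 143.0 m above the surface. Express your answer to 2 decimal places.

First find α: α = ln(V₂/V₁)/ln(z₂/z₁) = ln(23.8/21.2)/ln(19.0/10.0) = 0.11568/0.64185 = 0.1802
Extrapolate from 19.0 m to 143.0 m: V₃ = 23.8 × (143.0/19.0)^0.1802 = 23.8 × 1.4388 = 34.2427 knots

34.24 knots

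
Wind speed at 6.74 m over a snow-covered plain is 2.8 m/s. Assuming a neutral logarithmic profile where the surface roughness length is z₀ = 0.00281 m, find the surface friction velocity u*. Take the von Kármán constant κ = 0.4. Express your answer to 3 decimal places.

u* ≈ 0.144 m/s

Log law: V(z) = (u*/κ) · ln(z/z₀) ⇒ u* = κ · V / ln(z/z₀)
u* = 0.4 × 2.8 / ln(6.74/0.00281) = 0.4 × 2.8 / 7.7826
   = 1.1200 / 7.7826 = 0.1439 m/s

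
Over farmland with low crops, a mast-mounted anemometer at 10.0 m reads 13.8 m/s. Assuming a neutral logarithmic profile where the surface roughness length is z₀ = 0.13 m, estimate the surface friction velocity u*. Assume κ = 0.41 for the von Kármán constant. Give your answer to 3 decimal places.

Log law: V(z) = (u*/κ) · ln(z/z₀) ⇒ u* = κ · V / ln(z/z₀)
u* = 0.41 × 13.8 / ln(10.0/0.13) = 0.41 × 13.8 / 4.3428
   = 5.6580 / 4.3428 = 1.3028 m/s

u* ≈ 1.303 m/s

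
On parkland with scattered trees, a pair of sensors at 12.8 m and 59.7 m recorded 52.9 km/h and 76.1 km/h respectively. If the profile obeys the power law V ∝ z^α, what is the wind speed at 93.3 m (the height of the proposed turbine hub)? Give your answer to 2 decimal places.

84.56 km/h

First find α: α = ln(V₂/V₁)/ln(z₂/z₁) = ln(76.1/52.9)/ln(59.7/12.8) = 0.36364/1.53989 = 0.2362
Extrapolate from 59.7 m to 93.3 m: V₃ = 76.1 × (93.3/59.7)^0.2362 = 76.1 × 1.1112 = 84.5621 km/h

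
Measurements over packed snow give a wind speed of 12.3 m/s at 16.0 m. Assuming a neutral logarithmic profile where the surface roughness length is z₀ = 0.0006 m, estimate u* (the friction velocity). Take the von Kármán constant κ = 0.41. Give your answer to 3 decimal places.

Log law: V(z) = (u*/κ) · ln(z/z₀) ⇒ u* = κ · V / ln(z/z₀)
u* = 0.41 × 12.3 / ln(16.0/0.0006) = 0.41 × 12.3 / 10.1912
   = 5.0430 / 10.1912 = 0.4948 m/s

u* ≈ 0.495 m/s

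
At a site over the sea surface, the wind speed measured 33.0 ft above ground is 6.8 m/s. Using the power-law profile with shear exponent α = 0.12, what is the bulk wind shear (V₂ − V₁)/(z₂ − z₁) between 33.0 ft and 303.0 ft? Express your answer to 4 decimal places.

0.0077 m/s/ft

Power law: V₂ = V₁ · (z₂/z₁)^α = 6.8 × (9.1818)^0.12 = 8.8728 m/s
ΔV/Δz = (8.8728 − 6.8)/(303.0 − 33.0) = 2.0728/270.0000 = 0.00768 m/s/ft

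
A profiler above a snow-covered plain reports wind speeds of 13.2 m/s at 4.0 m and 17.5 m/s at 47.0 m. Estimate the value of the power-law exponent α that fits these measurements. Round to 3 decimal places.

α ≈ 0.114

Power law: V₂/V₁ = (z₂/z₁)^α ⇒ α = ln(V₂/V₁) / ln(z₂/z₁)
α = ln(17.5/13.2) / ln(47.0/4.0) = ln(1.3258) / ln(11.7500)
  = 0.28198 / 2.46385 = 0.11445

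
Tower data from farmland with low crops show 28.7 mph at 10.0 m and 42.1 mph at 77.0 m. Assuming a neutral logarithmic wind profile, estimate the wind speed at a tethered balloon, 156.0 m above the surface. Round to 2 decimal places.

46.74 mph

Log law: V ∝ ln(z/z₀). From the pair, with r = V₁/V₂ = 0.68171,
ln z₀ = (ln z₁ − r·ln z₂)/(1 − r) = (2.3026 − 0.68171×4.3438)/0.31829 = -2.0693 → z₀ = 0.1263 m
V₃ = V₁ · ln(z₃/z₀)/ln(z₁/z₀) = 28.7 × 7.1191/4.3719 = 46.7350 mph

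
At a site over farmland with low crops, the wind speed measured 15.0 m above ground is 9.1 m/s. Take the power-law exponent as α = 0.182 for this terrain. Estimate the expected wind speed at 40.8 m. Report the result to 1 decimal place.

10.9 m/s

Power-law profile: V₂ = V₁ · (z₂/z₁)^α
V₂ = 9.1 × (40.8/15.0)^0.182 = 9.1 × (2.7200)^0.182
    = 9.1 × 1.1998 = 10.9177 m/s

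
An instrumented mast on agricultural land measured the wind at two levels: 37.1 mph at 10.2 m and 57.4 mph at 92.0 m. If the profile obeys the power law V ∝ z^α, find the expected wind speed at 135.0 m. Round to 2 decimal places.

First find α: α = ln(V₂/V₁)/ln(z₂/z₁) = ln(57.4/37.1)/ln(92.0/10.2) = 0.43643/2.19940 = 0.1984
Extrapolate from 92.0 m to 135.0 m: V₃ = 57.4 × (135.0/92.0)^0.1984 = 57.4 × 1.0791 = 61.9383 mph

61.94 mph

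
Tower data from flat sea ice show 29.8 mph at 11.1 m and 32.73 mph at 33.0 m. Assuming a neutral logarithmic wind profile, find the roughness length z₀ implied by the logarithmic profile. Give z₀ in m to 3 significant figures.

Log law: V(z) ∝ ln(z/z₀). With r = V₁/V₂ = 29.8/32.73 = 0.91048,
r · ln(z₂/z₀) = ln(z₁/z₀) ⇒ ln z₀ = (ln z₁ − r·ln z₂)/(1 − r)
ln z₀ = (2.40695 − 0.91048×3.49651) / 0.08952 = -8.6746
z₀ = exp(-8.6746) = 0.0001709 m

z₀ ≈ 0.000171 m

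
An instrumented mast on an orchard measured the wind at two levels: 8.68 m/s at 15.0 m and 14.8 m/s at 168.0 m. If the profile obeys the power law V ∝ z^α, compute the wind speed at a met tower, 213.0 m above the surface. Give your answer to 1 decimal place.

15.6 m/s

First find α: α = ln(V₂/V₁)/ln(z₂/z₁) = ln(14.8/8.68)/ln(168.0/15.0) = 0.53361/2.41591 = 0.2209
Extrapolate from 168.0 m to 213.0 m: V₃ = 14.8 × (213.0/168.0)^0.2209 = 14.8 × 1.0538 = 15.5965 m/s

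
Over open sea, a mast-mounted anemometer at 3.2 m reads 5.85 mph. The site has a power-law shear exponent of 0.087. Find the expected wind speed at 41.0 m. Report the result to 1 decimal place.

Power-law profile: V₂ = V₁ · (z₂/z₁)^α
V₂ = 5.85 × (41.0/3.2)^0.087 = 5.85 × (12.8125)^0.087
    = 5.85 × 1.2484 = 7.3033 mph

7.3 mph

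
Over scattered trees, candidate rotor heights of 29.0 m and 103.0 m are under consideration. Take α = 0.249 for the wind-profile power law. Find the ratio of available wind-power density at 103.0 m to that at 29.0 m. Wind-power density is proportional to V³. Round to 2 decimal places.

Speed ratio: V_B/V_A = (z_B/z_A)^α = (103.0/29.0)^0.249 = (3.5517)^0.249 = 1.37107
Power-density ratio: P_B/P_A = (V_B/V_A)³ = (1.37107)³ = 2.57738

2.58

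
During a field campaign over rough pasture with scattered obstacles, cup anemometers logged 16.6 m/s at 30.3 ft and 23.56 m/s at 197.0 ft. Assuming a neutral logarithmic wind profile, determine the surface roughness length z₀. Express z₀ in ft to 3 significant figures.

Log law: V(z) ∝ ln(z/z₀). With r = V₁/V₂ = 16.6/23.56 = 0.70458,
r · ln(z₂/z₀) = ln(z₁/z₀) ⇒ ln z₀ = (ln z₁ − r·ln z₂)/(1 − r)
ln z₀ = (3.41115 − 0.70458×5.28320) / 0.29542 = -1.0538
z₀ = exp(-1.0538) = 0.3486 ft

z₀ ≈ 0.349 ft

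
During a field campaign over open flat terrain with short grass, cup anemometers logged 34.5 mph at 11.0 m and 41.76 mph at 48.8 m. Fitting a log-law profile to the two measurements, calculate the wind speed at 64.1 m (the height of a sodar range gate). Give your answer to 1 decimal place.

Log law: V ∝ ln(z/z₀). From the pair, with r = V₁/V₂ = 0.82615,
ln z₀ = (ln z₁ − r·ln z₂)/(1 − r) = (2.3979 − 0.82615×3.8877)/0.17385 = -4.6819 → z₀ = 0.009261 m
V₃ = V₁ · ln(z₃/z₀)/ln(z₁/z₀) = 34.5 × 8.8423/7.0798 = 43.0889 mph

43.1 mph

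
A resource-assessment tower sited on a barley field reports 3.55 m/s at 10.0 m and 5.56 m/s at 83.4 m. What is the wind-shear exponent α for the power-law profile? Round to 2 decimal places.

Power law: V₂/V₁ = (z₂/z₁)^α ⇒ α = ln(V₂/V₁) / ln(z₂/z₁)
α = ln(5.56/3.55) / ln(83.4/10.0) = ln(1.5662) / ln(8.3400)
  = 0.44865 / 2.12106 = 0.21152

α ≈ 0.21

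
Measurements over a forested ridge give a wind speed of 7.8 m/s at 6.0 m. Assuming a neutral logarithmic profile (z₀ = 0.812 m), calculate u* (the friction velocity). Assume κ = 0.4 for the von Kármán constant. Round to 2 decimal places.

u* ≈ 1.56 m/s

Log law: V(z) = (u*/κ) · ln(z/z₀) ⇒ u* = κ · V / ln(z/z₀)
u* = 0.4 × 7.8 / ln(6.0/0.812) = 0.4 × 7.8 / 2.0000
   = 3.1200 / 2.0000 = 1.5600 m/s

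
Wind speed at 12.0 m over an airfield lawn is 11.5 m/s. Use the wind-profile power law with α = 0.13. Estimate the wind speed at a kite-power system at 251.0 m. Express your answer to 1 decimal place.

17.1 m/s

Power-law profile: V₂ = V₁ · (z₂/z₁)^α
V₂ = 11.5 × (251.0/12.0)^0.13 = 11.5 × (20.9167)^0.13
    = 11.5 × 1.4848 = 17.0750 m/s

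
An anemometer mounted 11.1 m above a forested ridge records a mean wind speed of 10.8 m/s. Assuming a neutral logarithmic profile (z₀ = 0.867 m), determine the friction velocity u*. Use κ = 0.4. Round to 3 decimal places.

Log law: V(z) = (u*/κ) · ln(z/z₀) ⇒ u* = κ · V / ln(z/z₀)
u* = 0.4 × 10.8 / ln(11.1/0.867) = 0.4 × 10.8 / 2.5497
   = 4.3200 / 2.5497 = 1.6943 m/s

u* ≈ 1.694 m/s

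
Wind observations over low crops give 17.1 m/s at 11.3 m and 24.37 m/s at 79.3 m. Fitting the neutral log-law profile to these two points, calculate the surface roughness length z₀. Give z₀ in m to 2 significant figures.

z₀ ≈ 0.12 m

Log law: V(z) ∝ ln(z/z₀). With r = V₁/V₂ = 17.1/24.37 = 0.70168,
r · ln(z₂/z₀) = ln(z₁/z₀) ⇒ ln z₀ = (ln z₁ − r·ln z₂)/(1 − r)
ln z₀ = (2.42480 − 0.70168×4.37324) / 0.29832 = -2.1582
z₀ = exp(-2.1582) = 0.1155 m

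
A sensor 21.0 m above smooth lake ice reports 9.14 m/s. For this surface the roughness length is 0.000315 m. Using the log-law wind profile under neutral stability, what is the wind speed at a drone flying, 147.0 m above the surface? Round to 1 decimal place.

10.7 m/s

Log law: V(z) ∝ ln(z/z₀), so V₂/V₁ = ln(z₂/z₀) / ln(z₁/z₀).
ln(147.0/0.000315) = 13.0534, ln(21.0/0.000315) = 11.1075
V₂ = 9.14 × 13.0534/11.1075 = 9.14 × 1.1752 = 10.7412 m/s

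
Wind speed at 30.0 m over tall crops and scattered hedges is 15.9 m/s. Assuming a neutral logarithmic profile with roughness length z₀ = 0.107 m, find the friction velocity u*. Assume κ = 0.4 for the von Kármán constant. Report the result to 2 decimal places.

Log law: V(z) = (u*/κ) · ln(z/z₀) ⇒ u* = κ · V / ln(z/z₀)
u* = 0.4 × 15.9 / ln(30.0/0.107) = 0.4 × 15.9 / 5.6361
   = 6.3600 / 5.6361 = 1.1284 m/s

u* ≈ 1.13 m/s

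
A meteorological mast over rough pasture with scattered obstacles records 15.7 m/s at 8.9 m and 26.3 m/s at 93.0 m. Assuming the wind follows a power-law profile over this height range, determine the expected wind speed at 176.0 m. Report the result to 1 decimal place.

First find α: α = ln(V₂/V₁)/ln(z₂/z₁) = ln(26.3/15.7)/ln(93.0/8.9) = 0.51591/2.34655 = 0.2199
Extrapolate from 93.0 m to 176.0 m: V₃ = 26.3 × (176.0/93.0)^0.2199 = 26.3 × 1.1506 = 30.2596 m/s

30.3 m/s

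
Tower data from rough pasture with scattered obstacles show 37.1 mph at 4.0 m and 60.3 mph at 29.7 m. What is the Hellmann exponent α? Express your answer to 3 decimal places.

Power law: V₂/V₁ = (z₂/z₁)^α ⇒ α = ln(V₂/V₁) / ln(z₂/z₁)
α = ln(60.3/37.1) / ln(29.7/4.0) = ln(1.6253) / ln(7.4250)
  = 0.48572 / 2.00485 = 0.24227

α ≈ 0.242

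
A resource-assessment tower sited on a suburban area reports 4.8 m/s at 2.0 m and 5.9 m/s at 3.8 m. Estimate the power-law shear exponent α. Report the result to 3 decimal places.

Power law: V₂/V₁ = (z₂/z₁)^α ⇒ α = ln(V₂/V₁) / ln(z₂/z₁)
α = ln(5.9/4.8) / ln(3.8/2.0) = ln(1.2292) / ln(1.9000)
  = 0.20634 / 0.64185 = 0.32147

α ≈ 0.321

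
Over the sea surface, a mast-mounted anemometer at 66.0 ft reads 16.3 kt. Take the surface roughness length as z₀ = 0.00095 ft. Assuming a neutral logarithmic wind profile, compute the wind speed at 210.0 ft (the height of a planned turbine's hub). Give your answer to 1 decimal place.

18.0 kt

Log law: V(z) ∝ ln(z/z₀), so V₂/V₁ = ln(z₂/z₀) / ln(z₁/z₀).
ln(210.0/0.00095) = 12.3062, ln(66.0/0.00095) = 11.1487
V₂ = 16.3 × 12.3062/11.1487 = 16.3 × 1.1038 = 17.9923 kt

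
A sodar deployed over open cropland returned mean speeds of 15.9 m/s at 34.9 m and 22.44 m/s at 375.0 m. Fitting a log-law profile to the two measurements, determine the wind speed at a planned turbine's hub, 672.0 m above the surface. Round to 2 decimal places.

24.05 m/s

Log law: V ∝ ln(z/z₀). From the pair, with r = V₁/V₂ = 0.70856,
ln z₀ = (ln z₁ − r·ln z₂)/(1 − r) = (3.5525 − 0.70856×5.9269)/0.29144 = -2.2202 → z₀ = 0.1086 m
V₃ = V₁ · ln(z₃/z₀)/ln(z₁/z₀) = 15.9 × 8.7305/5.7727 = 24.0467 m/s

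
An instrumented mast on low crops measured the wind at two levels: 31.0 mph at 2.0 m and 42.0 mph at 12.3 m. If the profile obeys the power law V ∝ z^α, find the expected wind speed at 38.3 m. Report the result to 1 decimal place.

First find α: α = ln(V₂/V₁)/ln(z₂/z₁) = ln(42.0/31.0)/ln(12.3/2.0) = 0.30368/1.81645 = 0.1672
Extrapolate from 12.3 m to 38.3 m: V₃ = 42.0 × (38.3/12.3)^0.1672 = 42.0 × 1.2091 = 50.7832 mph

50.8 mph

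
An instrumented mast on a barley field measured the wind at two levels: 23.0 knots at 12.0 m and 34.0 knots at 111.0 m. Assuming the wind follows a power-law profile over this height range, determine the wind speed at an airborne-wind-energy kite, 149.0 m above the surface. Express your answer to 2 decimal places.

First find α: α = ln(V₂/V₁)/ln(z₂/z₁) = ln(34.0/23.0)/ln(111.0/12.0) = 0.39087/2.22462 = 0.1757
Extrapolate from 111.0 m to 149.0 m: V₃ = 34.0 × (149.0/111.0)^0.1757 = 34.0 × 1.0531 = 35.8051 knots

35.81 knots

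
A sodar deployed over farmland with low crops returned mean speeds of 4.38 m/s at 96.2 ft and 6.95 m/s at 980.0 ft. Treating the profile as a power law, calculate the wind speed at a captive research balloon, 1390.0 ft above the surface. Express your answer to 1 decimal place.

7.5 m/s

First find α: α = ln(V₂/V₁)/ln(z₂/z₁) = ln(6.95/4.38)/ln(980.0/96.2) = 0.46169/2.32112 = 0.1989
Extrapolate from 980.0 ft to 1390.0 ft: V₃ = 6.95 × (1390.0/980.0)^0.1989 = 6.95 × 1.0720 = 7.4504 m/s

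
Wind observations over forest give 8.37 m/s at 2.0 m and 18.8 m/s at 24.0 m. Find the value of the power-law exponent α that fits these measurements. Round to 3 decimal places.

α ≈ 0.326

Power law: V₂/V₁ = (z₂/z₁)^α ⇒ α = ln(V₂/V₁) / ln(z₂/z₁)
α = ln(18.8/8.37) / ln(24.0/2.0) = ln(2.2461) / ln(12.0000)
  = 0.80920 / 2.48491 = 0.32565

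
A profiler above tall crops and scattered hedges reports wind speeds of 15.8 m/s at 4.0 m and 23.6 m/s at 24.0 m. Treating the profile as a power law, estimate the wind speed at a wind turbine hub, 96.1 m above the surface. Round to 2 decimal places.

32.20 m/s

First find α: α = ln(V₂/V₁)/ln(z₂/z₁) = ln(23.6/15.8)/ln(24.0/4.0) = 0.40124/1.79176 = 0.2239
Extrapolate from 24.0 m to 96.1 m: V₃ = 23.6 × (96.1/24.0)^0.2239 = 23.6 × 1.3643 = 32.1985 m/s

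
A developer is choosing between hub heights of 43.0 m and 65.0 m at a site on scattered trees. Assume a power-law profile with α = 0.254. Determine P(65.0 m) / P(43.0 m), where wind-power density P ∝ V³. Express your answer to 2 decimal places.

Speed ratio: V_B/V_A = (z_B/z_A)^α = (65.0/43.0)^0.254 = (1.5116)^0.254 = 1.11065
Power-density ratio: P_B/P_A = (V_B/V_A)³ = (1.11065)³ = 1.37005

1.37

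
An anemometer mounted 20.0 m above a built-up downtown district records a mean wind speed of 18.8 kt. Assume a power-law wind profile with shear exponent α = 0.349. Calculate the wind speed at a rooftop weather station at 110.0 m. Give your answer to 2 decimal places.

34.08 kt

Power-law profile: V₂ = V₁ · (z₂/z₁)^α
V₂ = 18.8 × (110.0/20.0)^0.349 = 18.8 × (5.5000)^0.349
    = 18.8 × 1.8130 = 34.0835 kt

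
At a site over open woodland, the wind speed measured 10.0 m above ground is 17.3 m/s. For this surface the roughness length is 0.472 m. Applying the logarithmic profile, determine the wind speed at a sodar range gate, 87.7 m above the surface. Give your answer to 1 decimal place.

29.6 m/s

Log law: V(z) ∝ ln(z/z₀), so V₂/V₁ = ln(z₂/z₀) / ln(z₁/z₀).
ln(87.7/0.472) = 5.2247, ln(10.0/0.472) = 3.0534
V₂ = 17.3 × 5.2247/3.0534 = 17.3 × 1.7111 = 29.6025 m/s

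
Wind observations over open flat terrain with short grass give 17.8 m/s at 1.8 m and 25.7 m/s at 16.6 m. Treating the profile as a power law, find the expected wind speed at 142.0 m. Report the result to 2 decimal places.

36.65 m/s

First find α: α = ln(V₂/V₁)/ln(z₂/z₁) = ln(25.7/17.8)/ln(16.6/1.8) = 0.36729/2.22162 = 0.1653
Extrapolate from 16.6 m to 142.0 m: V₃ = 25.7 × (142.0/16.6)^0.1653 = 25.7 × 1.4260 = 36.6478 m/s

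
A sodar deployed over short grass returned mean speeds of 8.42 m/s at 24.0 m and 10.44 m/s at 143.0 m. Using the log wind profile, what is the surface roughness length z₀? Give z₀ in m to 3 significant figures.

Log law: V(z) ∝ ln(z/z₀). With r = V₁/V₂ = 8.42/10.44 = 0.80651,
r · ln(z₂/z₀) = ln(z₁/z₀) ⇒ ln z₀ = (ln z₁ − r·ln z₂)/(1 − r)
ln z₀ = (3.17805 − 0.80651×4.96284) / 0.19349 = -4.2615
z₀ = exp(-4.2615) = 0.01410 m

z₀ ≈ 0.0141 m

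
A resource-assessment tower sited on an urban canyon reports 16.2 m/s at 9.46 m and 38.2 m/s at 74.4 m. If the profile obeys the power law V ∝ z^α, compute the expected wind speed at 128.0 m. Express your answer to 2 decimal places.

First find α: α = ln(V₂/V₁)/ln(z₂/z₁) = ln(38.2/16.2)/ln(74.4/9.46) = 0.85782/2.06238 = 0.4159
Extrapolate from 74.4 m to 128.0 m: V₃ = 38.2 × (128.0/74.4)^0.4159 = 38.2 × 1.2532 = 47.8711 m/s

47.87 m/s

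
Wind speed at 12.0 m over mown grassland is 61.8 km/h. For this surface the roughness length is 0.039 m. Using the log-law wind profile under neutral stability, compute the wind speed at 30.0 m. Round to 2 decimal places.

71.68 km/h

Log law: V(z) ∝ ln(z/z₀), so V₂/V₁ = ln(z₂/z₀) / ln(z₁/z₀).
ln(30.0/0.039) = 6.6454, ln(12.0/0.039) = 5.7291
V₂ = 61.8 × 6.6454/5.7291 = 61.8 × 1.1599 = 71.6841 km/h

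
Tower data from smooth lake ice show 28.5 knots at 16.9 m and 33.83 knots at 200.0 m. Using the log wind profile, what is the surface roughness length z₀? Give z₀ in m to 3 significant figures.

Log law: V(z) ∝ ln(z/z₀). With r = V₁/V₂ = 28.5/33.83 = 0.84245,
r · ln(z₂/z₀) = ln(z₁/z₀) ⇒ ln z₀ = (ln z₁ − r·ln z₂)/(1 − r)
ln z₀ = (2.82731 − 0.84245×5.29832) / 0.15755 = -10.3854
z₀ = exp(-10.3854) = 0.00003088 m

z₀ ≈ 0.0000309 m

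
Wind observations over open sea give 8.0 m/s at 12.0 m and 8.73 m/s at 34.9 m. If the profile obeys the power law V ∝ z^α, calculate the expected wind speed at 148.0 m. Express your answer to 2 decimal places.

9.83 m/s

First find α: α = ln(V₂/V₁)/ln(z₂/z₁) = ln(8.73/8.0)/ln(34.9/12.0) = 0.08732/1.06758 = 0.0818
Extrapolate from 34.9 m to 148.0 m: V₃ = 8.73 × (148.0/34.9)^0.0818 = 8.73 × 1.1254 = 9.8251 m/s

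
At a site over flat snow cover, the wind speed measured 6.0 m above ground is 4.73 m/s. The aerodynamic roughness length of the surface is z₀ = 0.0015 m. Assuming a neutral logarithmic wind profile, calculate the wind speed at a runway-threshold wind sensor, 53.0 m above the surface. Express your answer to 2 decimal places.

5.97 m/s

Log law: V(z) ∝ ln(z/z₀), so V₂/V₁ = ln(z₂/z₀) / ln(z₁/z₀).
ln(53.0/0.0015) = 10.4726, ln(6.0/0.0015) = 8.2940
V₂ = 4.73 × 10.4726/8.2940 = 4.73 × 1.2627 = 5.9724 m/s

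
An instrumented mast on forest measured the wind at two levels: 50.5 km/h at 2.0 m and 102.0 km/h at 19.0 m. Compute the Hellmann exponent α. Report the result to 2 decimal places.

α ≈ 0.31

Power law: V₂/V₁ = (z₂/z₁)^α ⇒ α = ln(V₂/V₁) / ln(z₂/z₁)
α = ln(102.0/50.5) / ln(19.0/2.0) = ln(2.0198) / ln(9.5000)
  = 0.70300 / 2.25129 = 0.31226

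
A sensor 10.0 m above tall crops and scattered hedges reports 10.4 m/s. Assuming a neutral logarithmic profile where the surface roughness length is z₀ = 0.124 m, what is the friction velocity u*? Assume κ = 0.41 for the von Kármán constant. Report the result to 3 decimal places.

Log law: V(z) = (u*/κ) · ln(z/z₀) ⇒ u* = κ · V / ln(z/z₀)
u* = 0.41 × 10.4 / ln(10.0/0.124) = 0.41 × 10.4 / 4.3901
   = 4.2640 / 4.3901 = 0.9713 m/s

u* ≈ 0.971 m/s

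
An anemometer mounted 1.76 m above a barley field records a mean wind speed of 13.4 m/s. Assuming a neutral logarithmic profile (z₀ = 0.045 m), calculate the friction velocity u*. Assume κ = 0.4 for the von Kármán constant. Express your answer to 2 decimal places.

Log law: V(z) = (u*/κ) · ln(z/z₀) ⇒ u* = κ · V / ln(z/z₀)
u* = 0.4 × 13.4 / ln(1.76/0.045) = 0.4 × 13.4 / 3.6664
   = 5.3600 / 3.6664 = 1.4619 m/s

u* ≈ 1.46 m/s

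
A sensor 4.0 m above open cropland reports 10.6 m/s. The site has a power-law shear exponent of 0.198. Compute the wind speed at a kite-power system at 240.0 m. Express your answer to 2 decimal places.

23.84 m/s

Power-law profile: V₂ = V₁ · (z₂/z₁)^α
V₂ = 10.6 × (240.0/4.0)^0.198 = 10.6 × (60.0000)^0.198
    = 10.6 × 2.2494 = 23.8440 m/s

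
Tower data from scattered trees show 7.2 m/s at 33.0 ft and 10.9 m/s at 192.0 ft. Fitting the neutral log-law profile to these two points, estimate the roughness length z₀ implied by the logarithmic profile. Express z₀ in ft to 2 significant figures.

z₀ ≈ 1.1 ft

Log law: V(z) ∝ ln(z/z₀). With r = V₁/V₂ = 7.2/10.9 = 0.66055,
r · ln(z₂/z₀) = ln(z₁/z₀) ⇒ ln z₀ = (ln z₁ − r·ln z₂)/(1 − r)
ln z₀ = (3.49651 − 0.66055×5.25750) / 0.33945 = 0.0697
z₀ = exp(0.0697) = 1.072 ft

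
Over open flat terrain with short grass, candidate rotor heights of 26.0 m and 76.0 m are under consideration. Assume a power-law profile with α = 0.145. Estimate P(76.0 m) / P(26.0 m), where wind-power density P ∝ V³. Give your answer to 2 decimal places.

Speed ratio: V_B/V_A = (z_B/z_A)^α = (76.0/26.0)^0.145 = (2.9231)^0.145 = 1.16828
Power-density ratio: P_B/P_A = (V_B/V_A)³ = (1.16828)³ = 1.59456

1.59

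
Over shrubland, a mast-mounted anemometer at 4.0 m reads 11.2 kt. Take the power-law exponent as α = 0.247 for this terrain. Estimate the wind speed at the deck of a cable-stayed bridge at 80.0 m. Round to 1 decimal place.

23.5 kt

Power-law profile: V₂ = V₁ · (z₂/z₁)^α
V₂ = 11.2 × (80.0/4.0)^0.247 = 11.2 × (20.0000)^0.247
    = 11.2 × 2.0958 = 23.4732 kt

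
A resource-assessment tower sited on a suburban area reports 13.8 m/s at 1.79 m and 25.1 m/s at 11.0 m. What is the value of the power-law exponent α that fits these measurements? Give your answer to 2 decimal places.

Power law: V₂/V₁ = (z₂/z₁)^α ⇒ α = ln(V₂/V₁) / ln(z₂/z₁)
α = ln(25.1/13.8) / ln(11.0/1.79) = ln(1.8188) / ln(6.1453)
  = 0.59820 / 1.81568 = 0.32946

α ≈ 0.33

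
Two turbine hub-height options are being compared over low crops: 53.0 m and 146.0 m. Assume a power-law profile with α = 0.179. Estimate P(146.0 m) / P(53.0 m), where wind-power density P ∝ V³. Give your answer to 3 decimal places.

Speed ratio: V_B/V_A = (z_B/z_A)^α = (146.0/53.0)^0.179 = (2.7547)^0.179 = 1.19887
Power-density ratio: P_B/P_A = (V_B/V_A)³ = (1.19887)³ = 1.72314

1.723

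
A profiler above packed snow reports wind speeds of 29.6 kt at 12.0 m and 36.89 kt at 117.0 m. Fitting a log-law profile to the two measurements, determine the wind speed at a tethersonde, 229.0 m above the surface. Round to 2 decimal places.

39.04 kt

Log law: V ∝ ln(z/z₀). From the pair, with r = V₁/V₂ = 0.80239,
ln z₀ = (ln z₁ − r·ln z₂)/(1 − r) = (2.4849 − 0.80239×4.7622)/0.19761 = -6.7616 → z₀ = 0.001157 m
V₃ = V₁ · ln(z₃/z₀)/ln(z₁/z₀) = 29.6 × 12.1953/9.2465 = 39.0398 kt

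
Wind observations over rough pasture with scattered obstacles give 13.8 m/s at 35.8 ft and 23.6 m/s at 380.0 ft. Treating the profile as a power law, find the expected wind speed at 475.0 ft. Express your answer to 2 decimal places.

24.83 m/s

First find α: α = ln(V₂/V₁)/ln(z₂/z₁) = ln(23.6/13.8)/ln(380.0/35.8) = 0.53658/2.36222 = 0.2271
Extrapolate from 380.0 ft to 475.0 ft: V₃ = 23.6 × (475.0/380.0)^0.2271 = 23.6 × 1.0520 = 24.8270 m/s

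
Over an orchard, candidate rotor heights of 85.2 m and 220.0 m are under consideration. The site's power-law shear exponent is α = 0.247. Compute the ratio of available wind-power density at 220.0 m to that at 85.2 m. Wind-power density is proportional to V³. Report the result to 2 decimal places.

2.02

Speed ratio: V_B/V_A = (z_B/z_A)^α = (220.0/85.2)^0.247 = (2.5822)^0.247 = 1.26404
Power-density ratio: P_B/P_A = (V_B/V_A)³ = (1.26404)³ = 2.01967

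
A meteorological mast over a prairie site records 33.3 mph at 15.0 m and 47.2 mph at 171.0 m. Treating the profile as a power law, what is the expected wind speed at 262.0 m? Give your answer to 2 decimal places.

50.18 mph

First find α: α = ln(V₂/V₁)/ln(z₂/z₁) = ln(47.2/33.3)/ln(171.0/15.0) = 0.34884/2.43361 = 0.1433
Extrapolate from 171.0 m to 262.0 m: V₃ = 47.2 × (262.0/171.0)^0.1433 = 47.2 × 1.0631 = 50.1769 mph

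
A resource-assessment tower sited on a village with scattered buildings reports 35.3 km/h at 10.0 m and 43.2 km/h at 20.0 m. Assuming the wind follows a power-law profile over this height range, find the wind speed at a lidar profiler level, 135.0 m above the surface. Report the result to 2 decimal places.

First find α: α = ln(V₂/V₁)/ln(z₂/z₁) = ln(43.2/35.3)/ln(20.0/10.0) = 0.20196/0.69315 = 0.2914
Extrapolate from 20.0 m to 135.0 m: V₃ = 43.2 × (135.0/20.0)^0.2914 = 43.2 × 1.7443 = 75.3550 km/h

75.36 km/h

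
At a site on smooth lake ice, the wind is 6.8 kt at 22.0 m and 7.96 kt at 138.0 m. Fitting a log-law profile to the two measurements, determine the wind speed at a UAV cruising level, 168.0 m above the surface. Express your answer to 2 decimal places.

8.08 kt

Log law: V ∝ ln(z/z₀). From the pair, with r = V₁/V₂ = 0.85427,
ln z₀ = (ln z₁ − r·ln z₂)/(1 − r) = (3.0910 − 0.85427×4.9273)/0.14573 = -7.6730 → z₀ = 0.0004652 m
V₃ = V₁ · ln(z₃/z₀)/ln(z₁/z₀) = 6.8 × 12.7969/10.7640 = 8.0843 kt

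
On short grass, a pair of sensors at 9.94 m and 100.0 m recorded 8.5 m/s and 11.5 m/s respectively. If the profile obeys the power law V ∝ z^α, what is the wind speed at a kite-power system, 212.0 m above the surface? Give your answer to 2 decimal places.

12.69 m/s

First find α: α = ln(V₂/V₁)/ln(z₂/z₁) = ln(11.5/8.5)/ln(100.0/9.94) = 0.30228/2.30860 = 0.1309
Extrapolate from 100.0 m to 212.0 m: V₃ = 11.5 × (212.0/100.0)^0.1309 = 11.5 × 1.1034 = 12.6890 m/s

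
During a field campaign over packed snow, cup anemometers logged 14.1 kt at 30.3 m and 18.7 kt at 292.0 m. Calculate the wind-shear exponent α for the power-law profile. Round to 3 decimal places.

Power law: V₂/V₁ = (z₂/z₁)^α ⇒ α = ln(V₂/V₁) / ln(z₂/z₁)
α = ln(18.7/14.1) / ln(292.0/30.3) = ln(1.3262) / ln(9.6370)
  = 0.28235 / 2.26561 = 0.12462

α ≈ 0.125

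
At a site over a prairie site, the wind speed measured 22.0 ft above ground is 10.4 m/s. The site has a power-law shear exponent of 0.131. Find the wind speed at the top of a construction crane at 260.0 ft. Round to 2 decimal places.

Power-law profile: V₂ = V₁ · (z₂/z₁)^α
V₂ = 10.4 × (260.0/22.0)^0.131 = 10.4 × (11.8182)^0.131
    = 10.4 × 1.3820 = 14.3727 m/s

14.37 m/s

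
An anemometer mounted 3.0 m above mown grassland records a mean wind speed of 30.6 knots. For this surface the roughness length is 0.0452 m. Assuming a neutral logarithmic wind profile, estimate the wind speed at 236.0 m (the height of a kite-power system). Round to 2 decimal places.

62.44 knots

Log law: V(z) ∝ ln(z/z₀), so V₂/V₁ = ln(z₂/z₀) / ln(z₁/z₀).
ln(236.0/0.0452) = 8.5605, ln(3.0/0.0452) = 4.1953
V₂ = 30.6 × 8.5605/4.1953 = 30.6 × 2.0405 = 62.4396 knots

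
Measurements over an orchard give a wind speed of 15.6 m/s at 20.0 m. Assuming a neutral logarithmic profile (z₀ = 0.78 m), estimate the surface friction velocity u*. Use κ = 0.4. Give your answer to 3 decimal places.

Log law: V(z) = (u*/κ) · ln(z/z₀) ⇒ u* = κ · V / ln(z/z₀)
u* = 0.4 × 15.6 / ln(20.0/0.78) = 0.4 × 15.6 / 3.2442
   = 6.2400 / 3.2442 = 1.9234 m/s

u* ≈ 1.923 m/s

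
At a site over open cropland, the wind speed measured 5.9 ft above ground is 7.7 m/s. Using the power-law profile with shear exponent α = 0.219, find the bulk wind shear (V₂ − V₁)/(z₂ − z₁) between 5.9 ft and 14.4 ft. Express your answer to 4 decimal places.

0.1955 m/s/ft

Power law: V₂ = V₁ · (z₂/z₁)^α = 7.7 × (2.4407)^0.219 = 9.3617 m/s
ΔV/Δz = (9.3617 − 7.7)/(14.4 − 5.9) = 1.6617/8.5000 = 0.19550 m/s/ft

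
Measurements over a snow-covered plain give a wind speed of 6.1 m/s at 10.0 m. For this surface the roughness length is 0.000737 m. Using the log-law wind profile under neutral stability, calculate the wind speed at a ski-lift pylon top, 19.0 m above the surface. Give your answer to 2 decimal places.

6.51 m/s

Log law: V(z) ∝ ln(z/z₀), so V₂/V₁ = ln(z₂/z₀) / ln(z₁/z₀).
ln(19.0/0.000737) = 10.1574, ln(10.0/0.000737) = 9.5155
V₂ = 6.1 × 10.1574/9.5155 = 6.1 × 1.0675 = 6.5115 m/s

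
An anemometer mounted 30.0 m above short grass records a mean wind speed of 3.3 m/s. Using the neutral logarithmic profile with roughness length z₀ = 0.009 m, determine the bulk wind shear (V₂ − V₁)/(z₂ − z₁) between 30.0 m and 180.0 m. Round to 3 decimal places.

Log law: V₂ = V₁ · ln(z₂/z₀)/ln(z₁/z₀) = 3.3 × 9.9035/8.1117 = 4.0289 m/s
ΔV/Δz = (4.0289 − 3.3)/(180.0 − 30.0) = 0.7289/150.0000 = 0.00486 m/s/m

0.005 m/s/m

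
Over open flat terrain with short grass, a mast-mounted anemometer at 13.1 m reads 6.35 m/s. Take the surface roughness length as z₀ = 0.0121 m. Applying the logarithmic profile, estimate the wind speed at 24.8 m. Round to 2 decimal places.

6.93 m/s

Log law: V(z) ∝ ln(z/z₀), so V₂/V₁ = ln(z₂/z₀) / ln(z₁/z₀).
ln(24.8/0.0121) = 7.6254, ln(13.1/0.0121) = 6.9872
V₂ = 6.35 × 7.6254/6.9872 = 6.35 × 1.0913 = 6.9300 m/s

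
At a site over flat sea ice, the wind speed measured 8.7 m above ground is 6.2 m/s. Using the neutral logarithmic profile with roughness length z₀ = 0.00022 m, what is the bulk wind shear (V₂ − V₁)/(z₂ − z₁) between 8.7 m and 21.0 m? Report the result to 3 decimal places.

0.042 m/s/m

Log law: V₂ = V₁ · ln(z₂/z₀)/ln(z₁/z₀) = 6.2 × 11.4664/10.5852 = 6.7161 m/s
ΔV/Δz = (6.7161 − 6.2)/(21.0 − 8.7) = 0.5161/12.3000 = 0.04196 m/s/m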